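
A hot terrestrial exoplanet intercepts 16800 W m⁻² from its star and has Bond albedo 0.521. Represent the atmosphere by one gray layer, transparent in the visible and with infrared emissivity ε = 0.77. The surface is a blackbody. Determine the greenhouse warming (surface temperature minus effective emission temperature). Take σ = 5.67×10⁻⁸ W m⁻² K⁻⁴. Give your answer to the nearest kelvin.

56 K

Effective emission temperature (TOA balance): σT_e⁴ = S(1−α)/4 = 2012 W m⁻² → T_e = 434.0 K.
The surface balance (absorbed SW + ε·downward IR = σT_s⁴) with T_a⁴ = T_s⁴/2 reduces to T_s = T_e·[2/(2−ε)]^¼ = 490.1 K.
The atmosphere warms the surface by 56.09 K.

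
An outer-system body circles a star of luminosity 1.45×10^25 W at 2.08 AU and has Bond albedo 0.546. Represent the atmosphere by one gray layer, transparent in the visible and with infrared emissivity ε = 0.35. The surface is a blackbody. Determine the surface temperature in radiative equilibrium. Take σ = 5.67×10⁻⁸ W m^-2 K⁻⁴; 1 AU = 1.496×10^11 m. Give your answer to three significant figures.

Orbital distance: d = 2.08 AU = 3.112×10^11 m.
S = L/(4πd²) = 11.92 W m^-2.
Effective emission temperature (TOA balance): σT_e⁴ = S(1−α)/4 = 1.353 W m^-2 → T_e = 69.89 K.
The surface balance (absorbed SW + ε·downward IR = σT_s⁴) with T_a⁴ = T_s⁴/2 reduces to T_s = T_e·[2/(2−ε)]^¼ = 73.33 K.

73.3 K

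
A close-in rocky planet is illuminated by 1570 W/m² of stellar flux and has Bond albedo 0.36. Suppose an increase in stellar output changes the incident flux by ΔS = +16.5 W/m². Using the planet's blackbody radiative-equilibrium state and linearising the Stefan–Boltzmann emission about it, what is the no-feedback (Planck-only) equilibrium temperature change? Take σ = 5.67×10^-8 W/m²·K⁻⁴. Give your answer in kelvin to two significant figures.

The baseline emission temperature is T_e = 258.0 K.
Only a fraction (1−α) is absorbed and it's spread over 4πR², so ΔF = (1−α)ΔS/4 = 2.640 W/m².
Linearising σT⁴ gives d(σT⁴)/dT = 4σT_e³ = 3.895 W/m² per K.
So ΔT₀ = 2.640/3.895 = 0.678 K.

0.68 kelvin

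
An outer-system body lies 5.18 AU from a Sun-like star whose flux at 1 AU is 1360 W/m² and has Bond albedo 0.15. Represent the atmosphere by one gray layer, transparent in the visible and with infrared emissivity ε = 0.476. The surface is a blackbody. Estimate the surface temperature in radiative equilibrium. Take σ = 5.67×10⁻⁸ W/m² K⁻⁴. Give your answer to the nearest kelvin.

Flux at the orbit: S = 1360/(5.18)² = 50.68 W/m².
The planet radiates to space at T_e = [S(1−α)/(4σ)]^(1/4) = 117.4 K.
For a single slab of emissivity ε, T_s⁴ = 2T_e⁴/(2−ε); thus T_s = 117.4·(1.312)^(1/4) = 125.7 K.

126 K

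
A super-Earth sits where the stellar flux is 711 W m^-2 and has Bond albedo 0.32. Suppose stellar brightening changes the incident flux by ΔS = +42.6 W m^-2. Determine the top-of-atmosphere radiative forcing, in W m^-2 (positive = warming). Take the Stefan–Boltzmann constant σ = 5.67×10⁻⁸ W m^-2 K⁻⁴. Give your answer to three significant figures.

TOA radiative forcing: ΔF = (1−α)ΔS/4 = 0.68·(+42.6)/4 = 7.242 W m^-2.

7.24 W m^-2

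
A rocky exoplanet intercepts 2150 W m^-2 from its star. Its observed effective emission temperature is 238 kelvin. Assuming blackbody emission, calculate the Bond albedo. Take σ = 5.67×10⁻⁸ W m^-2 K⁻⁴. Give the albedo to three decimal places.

From σT⁴ = S(1−α)/4 we invert for α: 1−α = 4σT⁴/S.
4σT⁴ = 4·5.67×10⁻⁸·(238)⁴ = 727.7 W m^-2.
Hence α = 1 − 727.7/2150 = 0.6615.

0.662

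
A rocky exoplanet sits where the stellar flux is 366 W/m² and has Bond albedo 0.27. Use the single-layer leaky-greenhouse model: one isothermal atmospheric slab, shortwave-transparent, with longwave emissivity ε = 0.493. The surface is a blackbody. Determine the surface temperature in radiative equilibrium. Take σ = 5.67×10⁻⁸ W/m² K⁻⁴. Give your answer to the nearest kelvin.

At the top of the atmosphere, σT_e⁴ = S(1−α)/4 = 66.80 W/m², giving T_e = 185.3 K.
The surface balance (absorbed SW + ε·downward IR = σT_s⁴) with T_a⁴ = T_s⁴/2 reduces to T_s = T_e·[2/(2−ε)]^¼ = 198.8 K.

199 K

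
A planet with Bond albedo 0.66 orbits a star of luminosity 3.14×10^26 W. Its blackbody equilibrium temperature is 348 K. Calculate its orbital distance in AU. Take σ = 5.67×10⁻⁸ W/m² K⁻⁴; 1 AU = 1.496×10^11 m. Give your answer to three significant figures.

0.338 AU

The flux needed for this T is 4σT⁴/(1−0.66) = 9783 W/m².
S = L/(4πd²) → d = √(L/4πS) = √(3.14×10^26/(4π·9783)) = 5.054×10^10 m = 0.3378 AU.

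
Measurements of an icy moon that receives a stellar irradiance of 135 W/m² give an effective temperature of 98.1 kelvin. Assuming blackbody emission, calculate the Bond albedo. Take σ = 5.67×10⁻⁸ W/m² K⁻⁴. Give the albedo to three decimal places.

0.844

Rearranging the radiative balance, α = 1 − 4σT⁴/S.
4σT⁴ = 4·5.67×10⁻⁸·(98.1)⁴ = 21.00 W/m².
1−α = 21.00/135.0 = 0.1556, so α = 0.8444.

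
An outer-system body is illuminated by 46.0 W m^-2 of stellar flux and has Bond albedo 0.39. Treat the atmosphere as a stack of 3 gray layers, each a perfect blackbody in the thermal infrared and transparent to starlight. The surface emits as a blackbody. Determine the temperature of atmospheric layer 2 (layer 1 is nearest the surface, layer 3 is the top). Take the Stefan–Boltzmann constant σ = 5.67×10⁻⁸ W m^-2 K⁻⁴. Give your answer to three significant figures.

The effective emission temperature is T_e = [S(1−α)/(4σ)]^¼ = 105.5 K.
In the N-layer model, layer k (counted from the surface) has T_k = (N+1−k)^(1/4)·T_e.
With k = 2: T_2 = (3+1−2)^¼·105.5 K = 125.4 K.

125 K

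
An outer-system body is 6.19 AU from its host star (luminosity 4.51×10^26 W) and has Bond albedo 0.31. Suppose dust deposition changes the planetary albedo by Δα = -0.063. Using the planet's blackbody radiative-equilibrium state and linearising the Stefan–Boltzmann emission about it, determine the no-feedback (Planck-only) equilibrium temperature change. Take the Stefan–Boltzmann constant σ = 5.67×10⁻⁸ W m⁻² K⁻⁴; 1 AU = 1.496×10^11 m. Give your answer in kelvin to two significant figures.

d = 6.19 × 1.496×10^11 m = 9.260×10^11 m.
S = L/(4πd²) = 41.85 W m⁻².
Unperturbed T_e = [41.85·(1−0.31)/(4σ)]^¼ = 106.2 K.
TOA radiative forcing: ΔF = −S·Δα/4 = −41.85·(-0.063)/4 = 0.6592 W m⁻².
The Planck feedback parameter is 4σT_e³ = 0.2719 W m⁻²/K.
Hence the no-feedback warming is ΔF/(4σT_e³) = 2.42 K.

2.4 kelvin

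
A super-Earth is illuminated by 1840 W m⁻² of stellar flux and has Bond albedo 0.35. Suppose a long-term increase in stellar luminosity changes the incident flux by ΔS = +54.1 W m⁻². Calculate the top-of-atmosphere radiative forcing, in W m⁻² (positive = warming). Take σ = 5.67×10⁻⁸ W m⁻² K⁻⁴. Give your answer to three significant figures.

Only a fraction (1−α) is absorbed and it's spread over 4πR², so ΔF = (1−α)ΔS/4 = 8.791 W m⁻².

8.79 W m⁻²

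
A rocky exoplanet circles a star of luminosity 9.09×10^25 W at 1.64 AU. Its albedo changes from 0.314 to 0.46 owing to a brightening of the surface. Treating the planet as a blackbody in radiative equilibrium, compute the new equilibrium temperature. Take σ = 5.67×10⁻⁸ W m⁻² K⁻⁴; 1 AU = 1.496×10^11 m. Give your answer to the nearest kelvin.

d = 1.64 × 1.496×10^11 m = 2.453×10^11 m.
S = L/(4πd²) = 120.2 W m⁻².
With the new albedo, S(1−α₂)/4 = 16.22 W m⁻², so T₂ = 130.1 K.

130 K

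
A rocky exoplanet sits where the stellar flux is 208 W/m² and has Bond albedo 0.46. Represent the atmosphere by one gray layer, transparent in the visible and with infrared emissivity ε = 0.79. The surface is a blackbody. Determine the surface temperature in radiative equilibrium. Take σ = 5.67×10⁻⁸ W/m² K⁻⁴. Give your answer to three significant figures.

Effective emission temperature (TOA balance): σT_e⁴ = S(1−α)/4 = 28.08 W/m² → T_e = 149.2 K.
For a single slab of emissivity ε, T_s⁴ = 2T_e⁴/(2−ε); thus T_s = 149.2·(1.653)^(1/4) = 169.1 K.

169 K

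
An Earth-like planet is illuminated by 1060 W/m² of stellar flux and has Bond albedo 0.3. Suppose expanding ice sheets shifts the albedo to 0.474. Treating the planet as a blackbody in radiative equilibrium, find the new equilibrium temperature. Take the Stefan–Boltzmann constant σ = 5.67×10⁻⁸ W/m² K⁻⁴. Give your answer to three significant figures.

With the new albedo, S(1−α₂)/4 = 139.4 W/m², so T₂ = 222.7 K.

223 K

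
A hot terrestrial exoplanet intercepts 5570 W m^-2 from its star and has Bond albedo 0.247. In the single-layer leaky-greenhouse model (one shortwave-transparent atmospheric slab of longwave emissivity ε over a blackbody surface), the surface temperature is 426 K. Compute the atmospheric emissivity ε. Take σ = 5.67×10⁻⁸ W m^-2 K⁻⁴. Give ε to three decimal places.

0.877

Effective temperature: T_e = [S(1−α)/(4σ)]^(1/4) = 368.8 K.
T_s⁴ = T_e⁴·2/(2−ε) → ε = 2 − 2(T_e/T_s)⁴ = 2 − 2·(368.8/426)⁴ = 0.8770.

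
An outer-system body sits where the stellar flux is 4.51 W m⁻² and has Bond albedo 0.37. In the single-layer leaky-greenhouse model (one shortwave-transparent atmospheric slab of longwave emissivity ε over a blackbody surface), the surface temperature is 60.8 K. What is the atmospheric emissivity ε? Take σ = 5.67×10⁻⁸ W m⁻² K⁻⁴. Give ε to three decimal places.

0.166

TOA balance gives T_e = 59.49 K.
Since (2−ε)/2 = (T_e/T_s)⁴ = 0.9168, ε = 0.1665.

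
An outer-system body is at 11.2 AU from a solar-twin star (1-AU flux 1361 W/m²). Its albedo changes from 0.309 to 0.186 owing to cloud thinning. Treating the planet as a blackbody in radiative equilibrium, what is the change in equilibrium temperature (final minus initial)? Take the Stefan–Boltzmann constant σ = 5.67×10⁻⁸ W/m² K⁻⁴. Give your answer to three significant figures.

Irradiance scales as 1/d², so S = 1361 W/m² × (1/11.2)² = 10.85 W/m².
With α = 0.309, T₁ = 75.83 K.
With α = 0.186, T₂ = 79.00 K.
ΔT = T₂ − T₁ = 3.170 K.

3.17 K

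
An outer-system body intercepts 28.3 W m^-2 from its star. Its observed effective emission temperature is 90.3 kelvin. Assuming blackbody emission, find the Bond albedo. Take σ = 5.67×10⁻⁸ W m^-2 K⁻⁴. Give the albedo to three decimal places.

0.467

From σT⁴ = S(1−α)/4 we invert for α: 1−α = 4σT⁴/S.
σT⁴ = 3.770 W m^-2, so 4σT⁴ = 15.08 W m^-2.
Hence α = 1 − 15.08/28.30 = 0.4671.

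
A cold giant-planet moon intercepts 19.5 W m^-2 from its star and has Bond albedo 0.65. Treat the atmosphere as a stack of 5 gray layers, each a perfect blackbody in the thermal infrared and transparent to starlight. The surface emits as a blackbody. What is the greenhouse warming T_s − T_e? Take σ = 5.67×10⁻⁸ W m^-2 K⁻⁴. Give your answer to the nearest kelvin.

The effective emission temperature is T_e = [S(1−α)/(4σ)]^¼ = 74.07 K.
T_s = (N+1)^(1/4)·T_e = 115.9 K.
Warming: T_s − T_e = 41.85 K.

42 kelvin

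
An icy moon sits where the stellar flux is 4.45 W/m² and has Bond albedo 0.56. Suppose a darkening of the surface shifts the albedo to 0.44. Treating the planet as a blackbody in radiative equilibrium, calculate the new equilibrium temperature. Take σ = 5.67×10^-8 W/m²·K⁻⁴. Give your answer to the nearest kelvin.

T₂ = [S(1−α₂)/(4σ)]^(1/4) = [4.450·0.56/(4σ)]^(1/4) = 57.57 K.

58 K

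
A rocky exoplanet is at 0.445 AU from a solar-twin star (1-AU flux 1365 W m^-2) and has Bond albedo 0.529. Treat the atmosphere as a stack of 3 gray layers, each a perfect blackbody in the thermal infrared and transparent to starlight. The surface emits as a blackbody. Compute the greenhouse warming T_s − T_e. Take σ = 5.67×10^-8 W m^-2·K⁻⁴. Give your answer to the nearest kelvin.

143 kelvin

By the inverse-square law, S = 1365/0.445² = 6893 W m^-2.
Top-of-atmosphere balance: σT_e⁴ = S(1−α)/4 = 811.7 W m^-2 → T_e = 345.9 K.
T_s = (N+1)^(1/4)·T_e = 489.2 K.
Warming: T_s − T_e = 143.3 K.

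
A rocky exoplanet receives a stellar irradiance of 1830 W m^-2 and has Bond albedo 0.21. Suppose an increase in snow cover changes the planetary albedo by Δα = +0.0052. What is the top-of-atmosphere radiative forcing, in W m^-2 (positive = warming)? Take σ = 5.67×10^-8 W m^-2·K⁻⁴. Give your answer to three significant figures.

TOA radiative forcing: ΔF = −S·Δα/4 = −1830·(+0.0052)/4 = -2.379 W m^-2.

-2.38 W m^-2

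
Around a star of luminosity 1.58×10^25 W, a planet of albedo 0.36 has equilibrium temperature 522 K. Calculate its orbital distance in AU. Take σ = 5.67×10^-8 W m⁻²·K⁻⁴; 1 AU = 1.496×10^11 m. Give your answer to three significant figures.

The flux needed for this T is 4σT⁴/(1−0.36) = 26310 W m⁻².
Then d = [L/(4πS)]^(1/2) = 6.913×10^9 m, i.e. 0.04621 AU.

0.0462 AU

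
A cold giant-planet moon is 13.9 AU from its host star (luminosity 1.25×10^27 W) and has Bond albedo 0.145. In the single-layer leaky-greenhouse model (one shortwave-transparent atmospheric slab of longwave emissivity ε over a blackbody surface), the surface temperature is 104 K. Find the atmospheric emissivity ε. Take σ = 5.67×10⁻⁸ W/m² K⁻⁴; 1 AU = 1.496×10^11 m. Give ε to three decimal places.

d = 13.9 × 1.496×10^11 m = 2.079×10^12 m.
Spreading L over a sphere of radius d: S = 1.25×10^27/(4π·2.08×10^12²) = 23.00 W/m².
TOA balance gives T_e = 96.50 K.
T_s⁴ = T_e⁴·2/(2−ε) → ε = 2 − 2(T_e/T_s)⁴ = 2 − 2·(96.50/104)⁴ = 0.5174.

0.517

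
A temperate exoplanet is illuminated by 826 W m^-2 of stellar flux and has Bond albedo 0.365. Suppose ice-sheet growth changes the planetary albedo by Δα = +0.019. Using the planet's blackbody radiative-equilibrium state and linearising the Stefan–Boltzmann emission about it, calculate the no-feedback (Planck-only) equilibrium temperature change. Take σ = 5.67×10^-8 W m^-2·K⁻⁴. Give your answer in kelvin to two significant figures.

-1.6 K

Unperturbed T_e = [826.0·(1−0.365)/(4σ)]^¼ = 219.3 K.
The change in absorbed flux is Δ[S(1−α)/4] = −SΔα/4 = -3.923 W m^-2.
The Planck feedback parameter is 4σT_e³ = 2.392 W m^-2/K.
So ΔT₀ = -3.923/2.392 = -1.64 K.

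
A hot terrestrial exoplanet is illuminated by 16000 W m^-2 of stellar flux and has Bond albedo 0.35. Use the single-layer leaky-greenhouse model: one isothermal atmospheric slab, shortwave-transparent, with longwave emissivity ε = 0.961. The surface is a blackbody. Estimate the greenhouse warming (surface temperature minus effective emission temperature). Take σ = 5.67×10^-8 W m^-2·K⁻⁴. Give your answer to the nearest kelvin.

82 K

The planet radiates to space at T_e = [S(1−α)/(4σ)]^(1/4) = 462.8 K.
Surface balance with a leaky layer gives σT_s⁴ = σT_e⁴·2/(2−ε), so T_s = T_e·[2/(2−0.961)]^(1/4) = 545.1 K.
T_s − T_e = 545.1 − 462.8 = 82.32 K.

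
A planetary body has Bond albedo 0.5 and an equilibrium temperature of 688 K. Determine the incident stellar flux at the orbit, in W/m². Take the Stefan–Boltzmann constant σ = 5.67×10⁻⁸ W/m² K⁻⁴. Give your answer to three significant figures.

1.02×10^5 W/m²

From S(1−α)/4 = σT⁴: S = 4σT⁴/(1−α).
σT⁴ = 5.67×10⁻⁸·(688)⁴ = 12700 W/m².
S = 4·12700/0.5 = 1.016×10^5 W/m².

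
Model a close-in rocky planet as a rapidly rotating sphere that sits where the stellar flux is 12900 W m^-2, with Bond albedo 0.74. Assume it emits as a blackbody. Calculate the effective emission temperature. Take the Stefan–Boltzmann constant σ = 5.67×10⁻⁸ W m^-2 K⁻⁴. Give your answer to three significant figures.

The planet absorbs (1−α)S over its disc πR² and re-emits over 4πR², so the mean absorbed flux is (1−0.74)·12900/4 = 838.5 W m^-2.
In equilibrium σT⁴ equals this, so T = 348.7 K.

349 K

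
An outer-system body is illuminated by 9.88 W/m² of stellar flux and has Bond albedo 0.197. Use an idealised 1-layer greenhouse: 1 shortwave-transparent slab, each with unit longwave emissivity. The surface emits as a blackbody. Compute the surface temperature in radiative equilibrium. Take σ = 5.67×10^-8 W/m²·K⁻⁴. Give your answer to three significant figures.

91.5 K

The effective emission temperature is T_e = [S(1−α)/(4σ)]^¼ = 76.91 K.
With N = 1 opaque layers, T_s = (N+1)^(1/4)·T_e = 2^(1/4)·76.91 = 91.46 K.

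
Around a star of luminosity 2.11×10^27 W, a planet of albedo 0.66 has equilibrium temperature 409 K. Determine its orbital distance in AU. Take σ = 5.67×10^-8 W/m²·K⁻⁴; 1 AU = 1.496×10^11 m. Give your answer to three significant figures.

Energy balance gives S = 4σT⁴/(1−α) = 18670 W/m².
S = L/(4πd²) → d = √(L/4πS) = √(2.11×10^27/(4π·18670)) = 9.484×10^10 m = 0.6340 AU.

0.634 AU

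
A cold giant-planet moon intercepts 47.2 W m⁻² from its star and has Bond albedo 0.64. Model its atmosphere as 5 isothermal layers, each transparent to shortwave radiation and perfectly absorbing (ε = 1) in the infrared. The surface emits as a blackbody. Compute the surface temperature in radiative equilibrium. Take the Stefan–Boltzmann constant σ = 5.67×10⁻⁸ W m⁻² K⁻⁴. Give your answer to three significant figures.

OLR = S(1−α)/4 = 4.248 W m⁻²; the top layer radiates at T_e = 93.04 K.
For an N-layer opaque stack, T_s⁴ = (N+1)T_e⁴, hence T_s = (6)^(1/4)×93.04 K = 145.6 K.

146 K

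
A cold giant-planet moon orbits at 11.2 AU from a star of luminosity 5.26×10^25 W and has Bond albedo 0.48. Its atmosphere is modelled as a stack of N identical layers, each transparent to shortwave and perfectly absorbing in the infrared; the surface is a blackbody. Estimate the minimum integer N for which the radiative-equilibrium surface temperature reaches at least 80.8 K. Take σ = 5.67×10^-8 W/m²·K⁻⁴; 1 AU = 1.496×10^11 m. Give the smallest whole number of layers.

12

Orbital distance: d = 11.2 AU = 1.676×10^12 m.
Flux at the orbit: S = L/(4πd²) = 5.26×10^25/(4π·(1.68×10^12)²) = 1.491 W/m².
The effective emission temperature is T_e = [S(1−α)/(4σ)]^¼ = 43.00 K.
T_s = (N+1)^(1/4)·T_e ≥ 80.8 K requires N+1 ≥ (T_s/T_e)⁴ = (80.8/43.00)⁴ = 12.468.
The minimum whole number is N = 12.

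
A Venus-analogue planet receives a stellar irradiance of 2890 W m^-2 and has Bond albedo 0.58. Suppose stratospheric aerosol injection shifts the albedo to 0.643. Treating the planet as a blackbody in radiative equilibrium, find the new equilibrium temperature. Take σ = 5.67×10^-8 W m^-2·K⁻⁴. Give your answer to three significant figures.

New equilibrium: T₂ = [(1−0.643)·2890/(4σ)]^(1/4) = 259.7 K.

260 K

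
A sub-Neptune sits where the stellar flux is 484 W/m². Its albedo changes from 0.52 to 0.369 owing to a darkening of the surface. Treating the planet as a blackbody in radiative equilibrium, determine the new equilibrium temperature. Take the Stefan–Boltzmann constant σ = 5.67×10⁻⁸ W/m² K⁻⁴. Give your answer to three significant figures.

New equilibrium: T₂ = [(1−0.369)·484.0/(4σ)]^(1/4) = 191.6 K.

192 K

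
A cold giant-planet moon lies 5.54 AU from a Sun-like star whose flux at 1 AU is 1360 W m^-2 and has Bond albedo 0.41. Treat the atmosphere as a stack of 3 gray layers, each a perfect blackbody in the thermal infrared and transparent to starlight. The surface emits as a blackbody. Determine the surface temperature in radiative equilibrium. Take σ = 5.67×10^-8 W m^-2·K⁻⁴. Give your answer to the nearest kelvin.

Flux at the orbit: S = 1360/(5.54)² = 44.31 W m^-2.
Top-of-atmosphere balance: σT_e⁴ = S(1−α)/4 = 6.536 W m^-2 → T_e = 103.6 K.
With N = 3 opaque layers, T_s = (N+1)^(1/4)·T_e = 4^(1/4)·103.6 = 146.5 K.

147 kelvin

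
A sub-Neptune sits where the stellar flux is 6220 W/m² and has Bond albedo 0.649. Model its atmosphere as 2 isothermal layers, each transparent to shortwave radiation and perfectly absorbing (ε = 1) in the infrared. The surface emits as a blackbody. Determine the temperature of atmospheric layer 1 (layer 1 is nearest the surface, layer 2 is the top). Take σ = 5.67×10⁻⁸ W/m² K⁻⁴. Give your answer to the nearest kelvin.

The effective emission temperature is T_e = [S(1−α)/(4σ)]^¼ = 313.2 K.
In the N-layer model, layer k (counted from the surface) has T_k = (N+1−k)^(1/4)·T_e.
T_1 = (2)^(1/4)·313.2 = 372.5 K.

372 kelvin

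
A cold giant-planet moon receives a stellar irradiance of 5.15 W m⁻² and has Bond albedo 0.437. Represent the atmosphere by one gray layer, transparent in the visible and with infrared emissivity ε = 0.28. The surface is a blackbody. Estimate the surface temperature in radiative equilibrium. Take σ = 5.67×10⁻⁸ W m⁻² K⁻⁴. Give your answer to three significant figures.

62.1 kelvin

At the top of the atmosphere, σT_e⁴ = S(1−α)/4 = 0.7249 W m⁻², giving T_e = 59.80 K.
For a single slab of emissivity ε, T_s⁴ = 2T_e⁴/(2−ε); thus T_s = 59.80·(1.163)^(1/4) = 62.09 K.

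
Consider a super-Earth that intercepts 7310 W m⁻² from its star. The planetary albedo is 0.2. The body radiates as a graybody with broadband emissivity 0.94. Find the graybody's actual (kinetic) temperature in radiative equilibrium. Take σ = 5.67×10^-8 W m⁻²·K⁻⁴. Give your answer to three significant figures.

Absorbed flux (global mean): S(1−α)/4 = 7310·0.8/4 = 1462 W m⁻².
Equating to εσT⁴ with ε = 0.94: T = (1462/0.94σ)^(1/4) = 407.0 K.

407 K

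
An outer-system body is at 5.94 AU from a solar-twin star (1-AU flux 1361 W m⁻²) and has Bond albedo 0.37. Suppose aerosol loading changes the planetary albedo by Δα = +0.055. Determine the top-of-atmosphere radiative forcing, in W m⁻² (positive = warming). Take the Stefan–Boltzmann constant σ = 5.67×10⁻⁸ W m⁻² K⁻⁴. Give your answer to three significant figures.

-0.530 W m⁻²

Irradiance scales as 1/d², so S = 1361 W m⁻² × (1/5.94)² = 38.57 W m⁻².
TOA radiative forcing: ΔF = −S·Δα/4 = −38.57·(+0.055)/4 = -0.5304 W m⁻².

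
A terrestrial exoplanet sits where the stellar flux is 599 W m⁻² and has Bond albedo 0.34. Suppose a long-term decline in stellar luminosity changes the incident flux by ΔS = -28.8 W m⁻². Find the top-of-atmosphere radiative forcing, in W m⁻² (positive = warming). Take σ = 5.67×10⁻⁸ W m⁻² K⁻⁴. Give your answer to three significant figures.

-4.75 W m⁻²

TOA radiative forcing: ΔF = (1−α)ΔS/4 = 0.66·(-28.8)/4 = -4.752 W m⁻².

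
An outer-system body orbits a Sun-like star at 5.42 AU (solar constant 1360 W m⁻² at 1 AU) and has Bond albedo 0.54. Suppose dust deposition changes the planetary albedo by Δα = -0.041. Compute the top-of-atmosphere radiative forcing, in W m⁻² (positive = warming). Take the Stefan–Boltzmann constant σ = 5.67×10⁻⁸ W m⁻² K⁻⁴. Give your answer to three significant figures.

0.475 W m⁻²

Flux at the orbit: S = 1360/(5.42)² = 46.30 W m⁻².
The change in absorbed flux is Δ[S(1−α)/4] = −SΔα/4 = 0.4745 W m⁻².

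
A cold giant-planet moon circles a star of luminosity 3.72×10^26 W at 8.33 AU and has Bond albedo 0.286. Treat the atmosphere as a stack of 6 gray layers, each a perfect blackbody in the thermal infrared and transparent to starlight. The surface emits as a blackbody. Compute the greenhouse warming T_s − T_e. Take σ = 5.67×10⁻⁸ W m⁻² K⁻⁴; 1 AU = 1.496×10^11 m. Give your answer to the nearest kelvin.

d = 8.33 × 1.496×10^11 m = 1.246×10^12 m.
Spreading L over a sphere of radius d: S = 3.72×10^26/(4π·1.25×10^12²) = 19.06 W m⁻².
Top-of-atmosphere balance: σT_e⁴ = S(1−α)/4 = 3.403 W m⁻² → T_e = 88.02 K.
T_s = (N+1)^(1/4)·T_e = 143.2 K.
So the greenhouse effect raises the surface by 143.2 − 88.02 = 55.15 K.

55 K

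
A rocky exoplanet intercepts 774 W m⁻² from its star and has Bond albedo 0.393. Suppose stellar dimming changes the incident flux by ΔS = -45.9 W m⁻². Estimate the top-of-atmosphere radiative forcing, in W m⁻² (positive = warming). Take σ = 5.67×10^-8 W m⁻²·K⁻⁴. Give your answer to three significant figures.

-6.97 W m⁻²

TOA radiative forcing: ΔF = (1−α)ΔS/4 = 0.607·(-45.9)/4 = -6.965 W m⁻².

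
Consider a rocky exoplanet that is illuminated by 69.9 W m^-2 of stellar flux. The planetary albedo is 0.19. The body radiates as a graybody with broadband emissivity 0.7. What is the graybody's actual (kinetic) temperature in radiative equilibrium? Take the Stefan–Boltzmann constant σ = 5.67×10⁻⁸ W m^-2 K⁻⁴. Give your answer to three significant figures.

137 kelvin

The planet absorbs (1−α)S over its disc πR² and re-emits over 4πR², so the mean absorbed flux is (1−0.19)·69.90/4 = 14.15 W m^-2.
Radiative balance εσT⁴ = 14.15 gives T = [14.15/(0.7·σ)]^(1/4) = 137.4 K.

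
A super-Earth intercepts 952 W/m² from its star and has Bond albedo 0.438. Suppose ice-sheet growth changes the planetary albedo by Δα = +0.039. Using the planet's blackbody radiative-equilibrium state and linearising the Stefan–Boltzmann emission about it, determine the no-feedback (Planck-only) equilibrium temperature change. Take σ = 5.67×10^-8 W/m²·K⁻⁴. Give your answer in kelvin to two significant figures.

Reference equilibrium: T_e = [S(1−α)/(4σ)]^(1/4) = 220.4 K.
TOA radiative forcing: ΔF = −S·Δα/4 = −952.0·(+0.039)/4 = -9.282 W/m².
Planck response: λ_P = 4σT_e³ = 4·5.67×10⁻⁸·(220.4)³ = 2.428 W/m²/K.
Hence the no-feedback warming is ΔF/(4σT_e³) = -3.82 K.

-3.8 kelvin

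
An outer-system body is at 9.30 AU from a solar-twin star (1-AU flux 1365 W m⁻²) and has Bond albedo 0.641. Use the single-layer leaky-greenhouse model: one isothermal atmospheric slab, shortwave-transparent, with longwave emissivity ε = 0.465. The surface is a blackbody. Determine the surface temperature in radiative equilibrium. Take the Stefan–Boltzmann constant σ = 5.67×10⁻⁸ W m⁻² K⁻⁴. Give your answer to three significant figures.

75.5 kelvin

Irradiance scales as 1/d², so S = 1365 W m⁻² × (1/9.30)² = 15.78 W m⁻².
The planet radiates to space at T_e = [S(1−α)/(4σ)]^(1/4) = 70.70 K.
Surface balance with a leaky layer gives σT_s⁴ = σT_e⁴·2/(2−ε), so T_s = T_e·[2/(2−0.465)]^(1/4) = 75.53 K.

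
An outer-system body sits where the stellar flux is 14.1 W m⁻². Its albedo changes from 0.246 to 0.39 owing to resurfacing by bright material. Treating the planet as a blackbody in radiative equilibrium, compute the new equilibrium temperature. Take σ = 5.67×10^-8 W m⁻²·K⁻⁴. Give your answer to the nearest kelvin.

New equilibrium: T₂ = [(1−0.39)·14.10/(4σ)]^(1/4) = 78.47 K.

78 K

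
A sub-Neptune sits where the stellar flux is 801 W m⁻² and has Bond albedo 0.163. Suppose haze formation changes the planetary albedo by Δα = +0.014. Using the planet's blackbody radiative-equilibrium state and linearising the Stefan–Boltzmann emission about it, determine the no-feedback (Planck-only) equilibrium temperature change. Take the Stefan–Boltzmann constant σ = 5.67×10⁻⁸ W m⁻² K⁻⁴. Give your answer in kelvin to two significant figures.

Reference equilibrium: T_e = [S(1−α)/(4σ)]^(1/4) = 233.2 K.
The change in absorbed flux is Δ[S(1−α)/4] = −SΔα/4 = -2.804 W m⁻².
Linearising σT⁴ gives d(σT⁴)/dT = 4σT_e³ = 2.875 W m⁻² per K.
ΔT₀ = ΔF/λ_P = -2.804/2.875 = -0.975 K.

-0.98 K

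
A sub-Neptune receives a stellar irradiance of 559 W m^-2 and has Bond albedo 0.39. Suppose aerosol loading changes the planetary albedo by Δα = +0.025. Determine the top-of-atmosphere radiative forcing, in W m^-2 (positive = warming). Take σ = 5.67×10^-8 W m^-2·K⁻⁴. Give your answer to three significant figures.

-3.49 W m^-2

TOA radiative forcing: ΔF = −S·Δα/4 = −559.0·(+0.025)/4 = -3.494 W m^-2.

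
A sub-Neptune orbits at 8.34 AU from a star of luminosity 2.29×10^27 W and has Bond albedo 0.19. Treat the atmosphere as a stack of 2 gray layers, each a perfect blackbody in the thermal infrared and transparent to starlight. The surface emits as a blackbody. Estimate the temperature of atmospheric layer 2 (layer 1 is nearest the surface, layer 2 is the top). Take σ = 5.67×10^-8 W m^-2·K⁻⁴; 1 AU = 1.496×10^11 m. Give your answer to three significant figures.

143 kelvin

d = 8.34 × 1.496×10^11 m = 1.248×10^12 m.
Spreading L over a sphere of radius d: S = 2.29×10^27/(4π·1.25×10^12²) = 117.1 W m^-2.
OLR = S(1−α)/4 = 23.71 W m^-2; the top layer radiates at T_e = 143.0 K.
Each opaque layer satisfies 2T_j⁴ = T_{j−1}⁴ + T_{j+1}⁴, giving T_k⁴ = (N+1−k)T_e⁴.
With k = 2: T_2 = (2+1−2)^¼·143.0 K = 143.0 K.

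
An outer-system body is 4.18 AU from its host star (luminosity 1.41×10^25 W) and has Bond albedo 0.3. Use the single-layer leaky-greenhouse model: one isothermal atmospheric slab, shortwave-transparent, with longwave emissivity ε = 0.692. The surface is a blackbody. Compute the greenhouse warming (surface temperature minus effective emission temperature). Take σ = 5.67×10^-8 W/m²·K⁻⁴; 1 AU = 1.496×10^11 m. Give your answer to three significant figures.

6.11 K

Orbital distance: d = 4.18 AU = 6.253×10^11 m.
Flux at the orbit: S = L/(4πd²) = 1.41×10^25/(4π·(6.25×10^11)²) = 2.869 W/m².
Effective emission temperature (TOA balance): σT_e⁴ = S(1−α)/4 = 0.5021 W/m² → T_e = 54.55 K.
For a single slab of emissivity ε, T_s⁴ = 2T_e⁴/(2−ε); thus T_s = 54.55·(1.529)^(1/4) = 60.66 K.
Greenhouse warming: T_s − T_e = 6.110 K.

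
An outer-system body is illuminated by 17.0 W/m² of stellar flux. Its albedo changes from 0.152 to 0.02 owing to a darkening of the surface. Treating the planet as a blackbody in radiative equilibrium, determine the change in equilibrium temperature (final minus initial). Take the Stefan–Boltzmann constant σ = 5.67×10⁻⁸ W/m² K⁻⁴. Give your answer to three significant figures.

3.29 K

With α = 0.152, T₁ = 89.29 K.
With α = 0.02, T₂ = 92.58 K.
ΔT = T₂ − T₁ = 3.289 K.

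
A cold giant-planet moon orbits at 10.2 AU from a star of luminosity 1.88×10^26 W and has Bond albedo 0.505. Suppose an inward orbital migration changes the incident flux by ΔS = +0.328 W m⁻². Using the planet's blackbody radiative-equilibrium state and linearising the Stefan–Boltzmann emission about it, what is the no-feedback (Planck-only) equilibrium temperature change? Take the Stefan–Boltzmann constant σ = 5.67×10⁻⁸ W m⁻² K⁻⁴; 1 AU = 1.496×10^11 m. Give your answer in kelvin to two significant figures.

d = 10.2 × 1.496×10^11 m = 1.526×10^12 m.
Flux at the orbit: S = L/(4πd²) = 1.88×10^26/(4π·(1.53×10^12)²) = 6.425 W m⁻².
Reference equilibrium: T_e = [S(1−α)/(4σ)]^(1/4) = 61.19 K.
Only a fraction (1−α) is absorbed and it's spread over 4πR², so ΔF = (1−α)ΔS/4 = 0.04059 W m⁻².
Linearising σT⁴ gives d(σT⁴)/dT = 4σT_e³ = 0.05197 W m⁻² per K.
Hence the no-feedback warming is ΔF/(4σT_e³) = 0.781 K.

0.78 K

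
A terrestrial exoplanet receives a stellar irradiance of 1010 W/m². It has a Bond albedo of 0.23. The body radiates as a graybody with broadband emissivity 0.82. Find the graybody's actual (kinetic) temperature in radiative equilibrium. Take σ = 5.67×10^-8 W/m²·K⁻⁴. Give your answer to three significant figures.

Averaging over the sphere, the absorbed flux is S(1−α)/4 = 194.4 W/m².
Equating to εσT⁴ with ε = 0.82: T = (194.4/0.82σ)^(1/4) = 254.3 K.

254 K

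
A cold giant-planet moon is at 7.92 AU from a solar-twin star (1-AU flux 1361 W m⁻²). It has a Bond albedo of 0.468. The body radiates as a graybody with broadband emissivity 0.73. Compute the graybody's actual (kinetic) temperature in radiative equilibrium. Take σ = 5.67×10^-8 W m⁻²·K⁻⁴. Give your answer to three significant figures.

By the inverse-square law, S = 1361/7.92² = 21.70 W m⁻².
The planet absorbs (1−α)S over its disc πR² and re-emits over 4πR², so the mean absorbed flux is (1−0.468)·21.70/4 = 2.886 W m⁻².
Equating to εσT⁴ with ε = 0.73: T = (2.886/0.73σ)^(1/4) = 91.38 K.

91.4 K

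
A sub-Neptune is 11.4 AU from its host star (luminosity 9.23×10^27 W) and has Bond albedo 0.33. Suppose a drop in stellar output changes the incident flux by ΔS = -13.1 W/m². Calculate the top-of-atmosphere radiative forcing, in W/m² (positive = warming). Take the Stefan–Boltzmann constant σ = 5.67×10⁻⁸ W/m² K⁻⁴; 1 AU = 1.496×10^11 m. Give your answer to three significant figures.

Orbital distance: d = 11.4 AU = 1.705×10^12 m.
Spreading L over a sphere of radius d: S = 9.23×10^27/(4π·1.71×10^12²) = 252.5 W/m².
Only a fraction (1−α) is absorbed and it's spread over 4πR², so ΔF = (1−α)ΔS/4 = -2.194 W/m².

-2.19 W/m²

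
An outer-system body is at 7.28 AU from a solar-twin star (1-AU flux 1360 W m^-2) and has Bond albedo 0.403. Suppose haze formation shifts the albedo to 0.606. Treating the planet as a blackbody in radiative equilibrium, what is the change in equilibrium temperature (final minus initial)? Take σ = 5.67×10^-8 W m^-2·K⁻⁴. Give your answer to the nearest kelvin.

-9 K

By the inverse-square law, S = 1360/7.28² = 25.66 W m^-2.
With α = 0.403, T₁ = 90.66 K.
With α = 0.606, T₂ = 81.71 K.
ΔT = T₂ − T₁ = -8.946 K.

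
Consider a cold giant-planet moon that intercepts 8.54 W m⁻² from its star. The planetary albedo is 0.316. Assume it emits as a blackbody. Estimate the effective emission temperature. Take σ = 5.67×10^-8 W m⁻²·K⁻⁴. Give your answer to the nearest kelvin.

Absorbed flux (global mean): S(1−α)/4 = 8.540·0.684/4 = 1.460 W m⁻².
Balancing against σT⁴: T = (1.460/5.67×10⁻⁸)^(1/4) = 71.24 K.

71 K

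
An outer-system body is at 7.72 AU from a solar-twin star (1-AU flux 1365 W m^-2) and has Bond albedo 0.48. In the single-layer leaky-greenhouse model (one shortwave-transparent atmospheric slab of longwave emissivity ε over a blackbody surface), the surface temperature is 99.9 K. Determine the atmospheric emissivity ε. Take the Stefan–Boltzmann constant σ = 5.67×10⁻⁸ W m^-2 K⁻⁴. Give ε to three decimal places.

0.946

Irradiance scales as 1/d², so S = 1365 W m^-2 × (1/7.72)² = 22.90 W m^-2.
First, T_e = [22.90·(1−0.48)/(4σ)]^(1/4) = 85.13 K.
Since (2−ε)/2 = (T_e/T_s)⁴ = 0.5272, ε = 0.9455.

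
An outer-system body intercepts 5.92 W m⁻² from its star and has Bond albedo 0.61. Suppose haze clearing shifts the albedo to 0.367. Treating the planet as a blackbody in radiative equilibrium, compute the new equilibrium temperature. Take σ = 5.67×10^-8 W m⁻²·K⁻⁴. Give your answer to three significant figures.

63.8 K

T₂ = [S(1−α₂)/(4σ)]^(1/4) = [5.920·0.633/(4σ)]^(1/4) = 63.76 K.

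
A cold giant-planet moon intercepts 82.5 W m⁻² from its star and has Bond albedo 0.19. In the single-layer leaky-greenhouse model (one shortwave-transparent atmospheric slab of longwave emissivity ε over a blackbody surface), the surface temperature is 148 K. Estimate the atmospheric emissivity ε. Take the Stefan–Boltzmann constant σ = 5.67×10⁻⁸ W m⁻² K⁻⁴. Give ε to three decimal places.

0.772

Effective temperature: T_e = [S(1−α)/(4σ)]^(1/4) = 131.0 K.
Inverting T_s⁴ = 2T_e⁴/(2−ε): (T_e/T_s)⁴ = 0.6141, so ε = 2(1 − 0.6141) = 0.7718.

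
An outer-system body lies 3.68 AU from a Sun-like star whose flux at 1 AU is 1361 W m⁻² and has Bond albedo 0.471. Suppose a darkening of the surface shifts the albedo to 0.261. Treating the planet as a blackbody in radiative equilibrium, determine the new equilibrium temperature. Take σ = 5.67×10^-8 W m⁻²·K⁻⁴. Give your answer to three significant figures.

By the inverse-square law, S = 1361/3.68² = 100.5 W m⁻².
With the new albedo, S(1−α₂)/4 = 18.57 W m⁻², so T₂ = 134.5 K.

135 K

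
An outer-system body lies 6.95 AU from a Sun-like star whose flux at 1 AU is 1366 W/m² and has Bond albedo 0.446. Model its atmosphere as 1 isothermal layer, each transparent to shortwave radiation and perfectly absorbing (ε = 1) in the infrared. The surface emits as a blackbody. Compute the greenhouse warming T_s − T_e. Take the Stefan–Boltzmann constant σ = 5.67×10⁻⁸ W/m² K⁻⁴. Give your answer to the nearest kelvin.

17 kelvin

By the inverse-square law, S = 1366/6.95² = 28.28 W/m².
OLR = S(1−α)/4 = 3.917 W/m²; the top layer radiates at T_e = 91.17 K.
Surface: T_s = (2)^¼·T_e = 108.4 K.
So the greenhouse effect raises the surface by 108.4 − 91.17 = 17.25 K.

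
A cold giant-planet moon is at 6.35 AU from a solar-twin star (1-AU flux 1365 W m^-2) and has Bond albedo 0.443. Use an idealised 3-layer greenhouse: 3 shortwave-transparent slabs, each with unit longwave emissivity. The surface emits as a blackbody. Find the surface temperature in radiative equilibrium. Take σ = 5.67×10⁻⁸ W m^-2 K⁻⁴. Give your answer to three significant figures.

135 kelvin

Flux at the orbit: S = 1365/(6.35)² = 33.85 W m^-2.
The effective emission temperature is T_e = [S(1−α)/(4σ)]^¼ = 95.49 K.
With N = 3 opaque layers, T_s = (N+1)^(1/4)·T_e = 4^(1/4)·95.49 = 135.0 K.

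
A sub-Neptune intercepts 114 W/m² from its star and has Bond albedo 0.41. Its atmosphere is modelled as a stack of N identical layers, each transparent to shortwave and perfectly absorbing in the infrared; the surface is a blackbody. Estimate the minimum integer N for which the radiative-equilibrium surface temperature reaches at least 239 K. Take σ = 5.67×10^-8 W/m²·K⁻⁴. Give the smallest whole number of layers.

11

Top-of-atmosphere balance: σT_e⁴ = S(1−α)/4 = 16.82 W/m² → T_e = 131.2 K.
Since T_s⁴ = (N+1)T_e⁴, we need N ≥ (T_s/T_e)⁴ − 1 = 10.002.
Rounding up, N = 11.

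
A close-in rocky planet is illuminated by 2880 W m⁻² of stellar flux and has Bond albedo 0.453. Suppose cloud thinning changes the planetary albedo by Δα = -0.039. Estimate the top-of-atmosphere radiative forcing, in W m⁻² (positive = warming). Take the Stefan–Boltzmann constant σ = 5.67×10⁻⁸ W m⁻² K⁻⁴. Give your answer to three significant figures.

TOA radiative forcing: ΔF = −S·Δα/4 = −2880·(-0.039)/4 = 28.08 W m⁻².

28.1 W m⁻²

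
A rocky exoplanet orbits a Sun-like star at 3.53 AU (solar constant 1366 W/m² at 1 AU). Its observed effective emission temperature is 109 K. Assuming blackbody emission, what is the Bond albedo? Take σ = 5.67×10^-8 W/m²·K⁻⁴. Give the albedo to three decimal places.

Irradiance scales as 1/d², so S = 1366 W/m² × (1/3.53)² = 109.6 W/m².
Rearranging the radiative balance, α = 1 − 4σT⁴/S.
4σT⁴ = 4·5.67×10⁻⁸·(109)⁴ = 32.01 W/m².
1−α = 32.01/109.6 = 0.2920, so α = 0.7080.

0.708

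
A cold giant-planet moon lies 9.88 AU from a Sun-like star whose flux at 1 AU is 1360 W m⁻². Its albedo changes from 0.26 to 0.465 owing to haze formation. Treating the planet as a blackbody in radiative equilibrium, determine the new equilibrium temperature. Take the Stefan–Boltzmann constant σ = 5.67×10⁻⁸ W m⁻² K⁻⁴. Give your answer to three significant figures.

75.7 K

Flux at the orbit: S = 1360/(9.88)² = 13.93 W m⁻².
New equilibrium: T₂ = [(1−0.465)·13.93/(4σ)]^(1/4) = 75.72 K.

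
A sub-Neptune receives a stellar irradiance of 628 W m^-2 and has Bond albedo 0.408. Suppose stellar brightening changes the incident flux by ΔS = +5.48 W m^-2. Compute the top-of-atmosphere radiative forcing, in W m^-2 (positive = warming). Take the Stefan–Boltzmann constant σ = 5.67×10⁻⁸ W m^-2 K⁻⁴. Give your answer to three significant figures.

TOA radiative forcing: ΔF = (1−α)ΔS/4 = 0.592·(+5.48)/4 = 0.8110 W m^-2.

0.811 W m^-2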